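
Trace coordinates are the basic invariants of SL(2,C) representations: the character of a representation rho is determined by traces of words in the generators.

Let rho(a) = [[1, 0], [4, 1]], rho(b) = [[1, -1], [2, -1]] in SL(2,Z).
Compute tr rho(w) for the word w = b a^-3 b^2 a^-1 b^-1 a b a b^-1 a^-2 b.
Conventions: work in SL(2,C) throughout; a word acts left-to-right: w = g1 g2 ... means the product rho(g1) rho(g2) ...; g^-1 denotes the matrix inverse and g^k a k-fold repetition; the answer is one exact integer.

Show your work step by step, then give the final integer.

rho(b) = [[1, -1], [2, -1]]
... * rho(a^-1) = [[1, 0], [-4, 1]]  ->  [[5, -1], [6, -1]]
... * rho(a^-1) = [[1, 0], [-4, 1]]  ->  [[9, -1], [10, -1]]
... * rho(a^-1) = [[1, 0], [-4, 1]]  ->  [[13, -1], [14, -1]]
... * rho(b) = [[1, -1], [2, -1]]  ->  [[11, -12], [12, -13]]
... * rho(b) = [[1, -1], [2, -1]]  ->  [[-13, 1], [-14, 1]]
... * rho(a^-1) = [[1, 0], [-4, 1]]  ->  [[-17, 1], [-18, 1]]
... * rho(b^-1) = [[-1, 1], [-2, 1]]  ->  [[15, -16], [16, -17]]
... * rho(a) = [[1, 0], [4, 1]]  ->  [[-49, -16], [-52, -17]]
... * rho(b) = [[1, -1], [2, -1]]  ->  [[-81, 65], [-86, 69]]
... * rho(a) = [[1, 0], [4, 1]]  ->  [[179, 65], [190, 69]]
... * rho(b^-1) = [[-1, 1], [-2, 1]]  ->  [[-309, 244], [-328, 259]]
... * rho(a^-1) = [[1, 0], [-4, 1]]  ->  [[-1285, 244], [-1364, 259]]
... * rho(a^-1) = [[1, 0], [-4, 1]]  ->  [[-2261, 244], [-2400, 259]]
... * rho(b) = [[1, -1], [2, -1]]  ->  [[-1773, 2017], [-1882, 2141]]
tr = -1773 + 2141 = 368

368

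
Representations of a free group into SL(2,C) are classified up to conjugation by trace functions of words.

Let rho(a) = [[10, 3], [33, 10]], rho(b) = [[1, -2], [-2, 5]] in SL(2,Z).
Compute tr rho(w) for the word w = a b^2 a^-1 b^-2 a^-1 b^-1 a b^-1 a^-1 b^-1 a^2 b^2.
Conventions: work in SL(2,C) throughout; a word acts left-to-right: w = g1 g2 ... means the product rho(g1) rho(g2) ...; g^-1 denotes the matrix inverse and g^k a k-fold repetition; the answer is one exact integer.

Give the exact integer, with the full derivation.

-4056157993980

rho(a) = [[10, 3], [33, 10]]
... * rho(b) = [[1, -2], [-2, 5]]  ->  [[4, -5], [13, -16]]
... * rho(b) = [[1, -2], [-2, 5]]  ->  [[14, -33], [45, -106]]
... * rho(a^-1) = [[10, -3], [-33, 10]]  ->  [[1229, -372], [3948, -1195]]
... * rho(b^-1) = [[5, 2], [2, 1]]  ->  [[5401, 2086], [17350, 6701]]
... * rho(b^-1) = [[5, 2], [2, 1]]  ->  [[31177, 12888], [100152, 41401]]
... * rho(a^-1) = [[10, -3], [-33, 10]]  ->  [[-113534, 35349], [-364713, 113554]]
... * rho(b^-1) = [[5, 2], [2, 1]]  ->  [[-496972, -191719], [-1596457, -615872]]
... * rho(a) = [[10, 3], [33, 10]]  ->  [[-11296447, -3408106], [-36288346, -10948091]]
... * rho(b^-1) = [[5, 2], [2, 1]]  ->  [[-63298447, -26001000], [-203337912, -83524783]]
... * rho(a^-1) = [[10, -3], [-33, 10]]  ->  [[225048530, -70114659], [722938719, -225234094]]
... * rho(b^-1) = [[5, 2], [2, 1]]  ->  [[985013332, 379982401], [3164225407, 1220643344]]
... * rho(a) = [[10, 3], [33, 10]]  ->  [[22389552553, 6754864006], [71923484422, 21699109661]]
... * rho(a) = [[10, 3], [33, 10]]  ->  [[446806037728, 134717297719], [1435305463033, 432761549876]]
... * rho(b) = [[1, -2], [-2, 5]]  ->  [[177371442290, -220025586861], [569782363281, -706803176686]]
... * rho(b) = [[1, -2], [-2, 5]]  ->  [[617422616012, -1454870818885], [1983388716653, -4673580609992]]
tr = 617422616012 + -4673580609992 = -4056157993980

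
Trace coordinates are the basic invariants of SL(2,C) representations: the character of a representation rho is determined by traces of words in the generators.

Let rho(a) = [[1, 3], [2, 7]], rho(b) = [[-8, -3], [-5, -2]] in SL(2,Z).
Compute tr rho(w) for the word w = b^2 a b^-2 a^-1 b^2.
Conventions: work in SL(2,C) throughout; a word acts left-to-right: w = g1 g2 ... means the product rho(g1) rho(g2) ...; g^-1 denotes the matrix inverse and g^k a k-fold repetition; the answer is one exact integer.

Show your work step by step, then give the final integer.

-14023702

rho(b) = [[-8, -3], [-5, -2]]
... * rho(b) = [[-8, -3], [-5, -2]]  ->  [[79, 30], [50, 19]]
... * rho(a) = [[1, 3], [2, 7]]  ->  [[139, 447], [88, 283]]
... * rho(b^-1) = [[-2, 3], [5, -8]]  ->  [[1957, -3159], [1239, -2000]]
... * rho(b^-1) = [[-2, 3], [5, -8]]  ->  [[-19709, 31143], [-12478, 19717]]
... * rho(a^-1) = [[7, -3], [-2, 1]]  ->  [[-200249, 90270], [-126780, 57151]]
... * rho(b) = [[-8, -3], [-5, -2]]  ->  [[1150642, 420207], [728485, 266038]]
... * rho(b) = [[-8, -3], [-5, -2]]  ->  [[-11306171, -4292340], [-7158070, -2717531]]
tr = -11306171 + -2717531 = -14023702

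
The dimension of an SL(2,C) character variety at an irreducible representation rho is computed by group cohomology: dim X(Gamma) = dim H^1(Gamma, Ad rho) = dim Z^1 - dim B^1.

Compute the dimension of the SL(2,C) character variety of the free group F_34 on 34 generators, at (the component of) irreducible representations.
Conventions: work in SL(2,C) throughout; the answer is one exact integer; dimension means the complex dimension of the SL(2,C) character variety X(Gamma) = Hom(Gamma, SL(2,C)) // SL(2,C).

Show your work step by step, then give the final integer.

99

The free group F_34: 34 generators, no relators.
So Z^1 = (sl_2)^34 in full: dim Z^1 = 102.
At an irreducible rho the centralizer of the image in sl_2 is 0, so the coboundary map sl_2 -> Z^1 is injective: dim B^1 = 3.
dim X = dim H^1 = dim Z^1 - dim B^1 = 102 - 3 = 99.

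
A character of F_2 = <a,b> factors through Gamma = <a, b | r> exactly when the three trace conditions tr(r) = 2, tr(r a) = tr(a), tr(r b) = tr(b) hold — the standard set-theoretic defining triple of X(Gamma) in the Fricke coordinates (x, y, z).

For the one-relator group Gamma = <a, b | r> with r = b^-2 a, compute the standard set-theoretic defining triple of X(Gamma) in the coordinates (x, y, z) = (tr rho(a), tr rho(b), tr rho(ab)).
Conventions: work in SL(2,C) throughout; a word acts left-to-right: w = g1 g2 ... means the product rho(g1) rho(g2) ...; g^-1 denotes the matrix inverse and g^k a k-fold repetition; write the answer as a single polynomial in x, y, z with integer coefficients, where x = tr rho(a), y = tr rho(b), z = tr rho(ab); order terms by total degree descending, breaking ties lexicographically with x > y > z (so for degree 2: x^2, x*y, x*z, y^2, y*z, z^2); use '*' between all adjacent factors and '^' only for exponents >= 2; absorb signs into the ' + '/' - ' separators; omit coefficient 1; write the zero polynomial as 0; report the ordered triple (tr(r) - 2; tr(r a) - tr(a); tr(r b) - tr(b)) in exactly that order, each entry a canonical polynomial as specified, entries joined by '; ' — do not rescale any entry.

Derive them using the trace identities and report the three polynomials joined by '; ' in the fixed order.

x*y^2 - y*z - x - 2; x^2*y^2 - x*y*z - x^2 - y^2 - x + 2; x*y - y - z

tr(a b^-1) = tr(a) tr(b) - tr(a b) = x*y - z
tr(b^-2 a) = tr(a b^-1) tr(b) - tr(a) = x*y^2 - y*z - x
and tr(a^2) = tr(a) tr(a) - tr(1) = x^2 - 2
and tr(a^2 b) = tr(a) tr(b a) - tr(b) = x*z - y
next, tr(b^-1 a^2) = tr(a^2) tr(b) - tr(a^2 b) = x^2*y - x*z - y
next, tr(b^-2 a^2) = tr(b^-1 a^2) tr(b) - tr(b^-1 a^2 b) = x^2*y^2 - x*y*z - x^2 - y^2 + 2
assemble the triple (tr(r) - 2; tr(r a) - x; tr(r b) - y)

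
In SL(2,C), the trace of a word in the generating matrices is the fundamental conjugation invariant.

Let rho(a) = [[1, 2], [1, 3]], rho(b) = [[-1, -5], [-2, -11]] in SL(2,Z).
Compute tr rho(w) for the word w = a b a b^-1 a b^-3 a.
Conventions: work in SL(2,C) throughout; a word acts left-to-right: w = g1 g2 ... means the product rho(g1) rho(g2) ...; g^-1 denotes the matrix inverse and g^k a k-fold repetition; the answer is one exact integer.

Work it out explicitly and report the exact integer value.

-170092

rho(a) = [[1, 2], [1, 3]]
... * rho(b) = [[-1, -5], [-2, -11]]  ->  [[-5, -27], [-7, -38]]
... * rho(a) = [[1, 2], [1, 3]]  ->  [[-32, -91], [-45, -128]]
... * rho(b^-1) = [[-11, 5], [2, -1]]  ->  [[170, -69], [239, -97]]
... * rho(a) = [[1, 2], [1, 3]]  ->  [[101, 133], [142, 187]]
... * rho(b^-1) = [[-11, 5], [2, -1]]  ->  [[-845, 372], [-1188, 523]]
... * rho(b^-1) = [[-11, 5], [2, -1]]  ->  [[10039, -4597], [14114, -6463]]
... * rho(b^-1) = [[-11, 5], [2, -1]]  ->  [[-119623, 54792], [-168180, 77033]]
... * rho(a) = [[1, 2], [1, 3]]  ->  [[-64831, -74870], [-91147, -105261]]
tr = -64831 + -105261 = -170092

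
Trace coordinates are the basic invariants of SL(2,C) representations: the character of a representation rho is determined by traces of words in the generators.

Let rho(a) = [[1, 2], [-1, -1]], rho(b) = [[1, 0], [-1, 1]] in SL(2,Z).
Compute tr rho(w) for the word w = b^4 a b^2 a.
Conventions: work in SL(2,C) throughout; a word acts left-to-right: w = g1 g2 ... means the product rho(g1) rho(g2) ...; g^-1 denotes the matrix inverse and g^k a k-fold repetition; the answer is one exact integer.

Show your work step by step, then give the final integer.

30

rho(b) = [[1, 0], [-1, 1]]
... * rho(b) = [[1, 0], [-1, 1]]  ->  [[1, 0], [-2, 1]]
... * rho(b) = [[1, 0], [-1, 1]]  ->  [[1, 0], [-3, 1]]
... * rho(b) = [[1, 0], [-1, 1]]  ->  [[1, 0], [-4, 1]]
... * rho(a) = [[1, 2], [-1, -1]]  ->  [[1, 2], [-5, -9]]
... * rho(b) = [[1, 0], [-1, 1]]  ->  [[-1, 2], [4, -9]]
... * rho(b) = [[1, 0], [-1, 1]]  ->  [[-3, 2], [13, -9]]
... * rho(a) = [[1, 2], [-1, -1]]  ->  [[-5, -8], [22, 35]]
tr = -5 + 35 = 30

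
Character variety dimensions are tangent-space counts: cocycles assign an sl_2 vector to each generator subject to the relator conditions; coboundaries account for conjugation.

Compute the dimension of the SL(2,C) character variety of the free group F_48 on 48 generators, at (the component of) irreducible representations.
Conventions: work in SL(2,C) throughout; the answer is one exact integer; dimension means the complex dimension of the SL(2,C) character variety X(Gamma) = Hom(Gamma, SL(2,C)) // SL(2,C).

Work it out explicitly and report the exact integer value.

The free group F_48: 48 generators, no relators.
A cocycle picks one sl_2 vector per generator freely, giving dim Z^1 = 3*48 = 144.
Irreducibility makes the coboundary map sl_2 -> Z^1 injective (trivial centralizer), so dim B^1 = 3.
dim H^1 = 144 - 3 = 141, which is dim X.

141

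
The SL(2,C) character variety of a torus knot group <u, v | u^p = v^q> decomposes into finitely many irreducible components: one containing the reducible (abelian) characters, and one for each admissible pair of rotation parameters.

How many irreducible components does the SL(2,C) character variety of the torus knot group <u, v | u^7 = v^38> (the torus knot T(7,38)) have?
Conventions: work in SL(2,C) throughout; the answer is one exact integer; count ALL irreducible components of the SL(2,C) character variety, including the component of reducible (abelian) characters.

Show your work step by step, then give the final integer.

For T(7,38): irreducibility forces the central element u^7 = v^38 to one of +I, -I.
So on each irreducible component the traces are pinned: tr(u) = 2*cos(pi*alpha/7) with 1 <= alpha <= 6, tr(v) = 2*cos(pi*beta/38) with 1 <= beta <= 37.
The two central values (-1)^alpha I and (-1)^beta I must be the same matrix, so alpha and beta share a parity.
Enumerate parity-matched pairs: 3*19 odd-odd plus 3*18 even-even gives 111.
components with irreducible characters: 111; plus the single component of reducible (abelian) characters: total 112.

112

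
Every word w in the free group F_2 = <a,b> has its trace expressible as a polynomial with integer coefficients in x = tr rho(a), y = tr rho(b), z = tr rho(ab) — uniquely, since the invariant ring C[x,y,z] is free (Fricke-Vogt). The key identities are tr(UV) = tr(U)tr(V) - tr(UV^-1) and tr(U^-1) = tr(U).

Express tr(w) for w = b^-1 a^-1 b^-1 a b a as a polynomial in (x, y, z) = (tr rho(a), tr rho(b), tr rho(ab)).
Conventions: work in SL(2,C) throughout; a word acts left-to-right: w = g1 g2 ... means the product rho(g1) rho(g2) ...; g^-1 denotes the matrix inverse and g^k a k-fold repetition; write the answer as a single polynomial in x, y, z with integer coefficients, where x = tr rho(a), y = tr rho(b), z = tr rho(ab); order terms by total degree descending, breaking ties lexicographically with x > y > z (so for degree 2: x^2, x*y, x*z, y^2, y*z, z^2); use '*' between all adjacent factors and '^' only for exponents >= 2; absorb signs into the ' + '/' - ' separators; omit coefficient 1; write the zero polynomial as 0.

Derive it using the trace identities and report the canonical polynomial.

x*y*z^2 - x^2*z - y^2*z - z^3 + x*y + 3*z

so tr(a b a) = tr(a) * tr(b a) - tr(b)   [square of a] = x*z - y
reduce: tr(b a b a) = tr(a b) * tr(a b) - tr(1)   [split at a repeated a] = z^2 - 2
so tr(b a b) = tr(b) * tr(a b) - tr(a)   [square of b] = y*z - x
tr(a b a b a) = tr(a) * tr(b a b a) - tr(b a b)   [square of a] = x*z^2 - y*z - x
reduce: tr(a b a b a b) = tr(b a b a) * tr(b a) - tr(a b)   [split at a repeated b] = z^3 - 3*z
tr(b^-1 a b a b a) = tr(a b a b a) * tr(b) - tr(a b a b a b)   [inverse elimination on b] = x*y*z^2 - y^2*z - z^3 - x*y + 3*z
tr(a^-1 b^-1 a b a b) = tr(b^-1 a b a b) * tr(a) - tr(b^-1 a b a b a)   [inverse elimination on a] = -x*y*z^2 + x^2*z + y^2*z + z^3 - 3*z
so tr(b^-1 a^-1 b^-1 a b a) = tr(a^-1 b^-1 a b a) * tr(b) - tr(a^-1 b^-1 a b a b)   [inverse elimination on b] = x*y*z^2 - x^2*z - y^2*z - z^3 + x*y + 3*z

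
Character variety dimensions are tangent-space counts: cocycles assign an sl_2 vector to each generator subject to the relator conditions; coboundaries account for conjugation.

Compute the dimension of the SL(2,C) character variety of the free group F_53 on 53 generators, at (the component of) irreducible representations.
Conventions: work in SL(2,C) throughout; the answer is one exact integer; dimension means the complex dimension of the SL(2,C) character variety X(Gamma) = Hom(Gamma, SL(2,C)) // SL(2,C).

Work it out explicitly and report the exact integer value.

156

Gamma = F_53 has 53 generators and no relators.
Z^1(Gamma, Ad rho) = (sl_2)^53: a cocycle is a free choice of one sl_2 vector per generator, so dim Z^1 = 3*53 = 159.
Irreducibility makes the coboundary map sl_2 -> Z^1 injective (trivial centralizer), so dim B^1 = 3.
Therefore dim X = 159 - 3 = 156.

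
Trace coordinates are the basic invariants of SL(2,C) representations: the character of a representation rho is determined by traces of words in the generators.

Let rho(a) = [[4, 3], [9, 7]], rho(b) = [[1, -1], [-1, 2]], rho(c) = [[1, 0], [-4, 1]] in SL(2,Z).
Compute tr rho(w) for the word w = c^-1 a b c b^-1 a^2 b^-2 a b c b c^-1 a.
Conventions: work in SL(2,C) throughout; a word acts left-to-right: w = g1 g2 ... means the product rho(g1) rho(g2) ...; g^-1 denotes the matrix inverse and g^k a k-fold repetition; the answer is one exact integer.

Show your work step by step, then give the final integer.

rho(c^-1) = [[1, 0], [4, 1]]
... * rho(a) = [[4, 3], [9, 7]]  ->  [[4, 3], [25, 19]]
... * rho(b) = [[1, -1], [-1, 2]]  ->  [[1, 2], [6, 13]]
... * rho(c) = [[1, 0], [-4, 1]]  ->  [[-7, 2], [-46, 13]]
... * rho(b^-1) = [[2, 1], [1, 1]]  ->  [[-12, -5], [-79, -33]]
... * rho(a) = [[4, 3], [9, 7]]  ->  [[-93, -71], [-613, -468]]
... * rho(a) = [[4, 3], [9, 7]]  ->  [[-1011, -776], [-6664, -5115]]
... * rho(b^-1) = [[2, 1], [1, 1]]  ->  [[-2798, -1787], [-18443, -11779]]
... * rho(b^-1) = [[2, 1], [1, 1]]  ->  [[-7383, -4585], [-48665, -30222]]
... * rho(a) = [[4, 3], [9, 7]]  ->  [[-70797, -54244], [-466658, -357549]]
... * rho(b) = [[1, -1], [-1, 2]]  ->  [[-16553, -37691], [-109109, -248440]]
... * rho(c) = [[1, 0], [-4, 1]]  ->  [[134211, -37691], [884651, -248440]]
... * rho(b) = [[1, -1], [-1, 2]]  ->  [[171902, -209593], [1133091, -1381531]]
... * rho(c^-1) = [[1, 0], [4, 1]]  ->  [[-666470, -209593], [-4393033, -1381531]]
... * rho(a) = [[4, 3], [9, 7]]  ->  [[-4552217, -3466561], [-30005911, -22849816]]
tr = -4552217 + -22849816 = -27402033

-27402033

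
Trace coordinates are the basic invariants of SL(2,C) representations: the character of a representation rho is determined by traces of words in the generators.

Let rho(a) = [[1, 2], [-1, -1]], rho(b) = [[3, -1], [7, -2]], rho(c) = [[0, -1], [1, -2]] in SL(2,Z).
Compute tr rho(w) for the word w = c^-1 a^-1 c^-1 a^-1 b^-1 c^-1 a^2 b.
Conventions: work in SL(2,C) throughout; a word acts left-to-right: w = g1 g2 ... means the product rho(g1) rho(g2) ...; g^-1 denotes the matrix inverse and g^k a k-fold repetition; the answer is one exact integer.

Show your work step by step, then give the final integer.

438

rho(c^-1) = [[-2, 1], [-1, 0]]
... * rho(a^-1) = [[-1, -2], [1, 1]]  ->  [[3, 5], [1, 2]]
... * rho(c^-1) = [[-2, 1], [-1, 0]]  ->  [[-11, 3], [-4, 1]]
... * rho(a^-1) = [[-1, -2], [1, 1]]  ->  [[14, 25], [5, 9]]
... * rho(b^-1) = [[-2, 1], [-7, 3]]  ->  [[-203, 89], [-73, 32]]
... * rho(c^-1) = [[-2, 1], [-1, 0]]  ->  [[317, -203], [114, -73]]
... * rho(a) = [[1, 2], [-1, -1]]  ->  [[520, 837], [187, 301]]
... * rho(a) = [[1, 2], [-1, -1]]  ->  [[-317, 203], [-114, 73]]
... * rho(b) = [[3, -1], [7, -2]]  ->  [[470, -89], [169, -32]]
tr = 470 + -32 = 438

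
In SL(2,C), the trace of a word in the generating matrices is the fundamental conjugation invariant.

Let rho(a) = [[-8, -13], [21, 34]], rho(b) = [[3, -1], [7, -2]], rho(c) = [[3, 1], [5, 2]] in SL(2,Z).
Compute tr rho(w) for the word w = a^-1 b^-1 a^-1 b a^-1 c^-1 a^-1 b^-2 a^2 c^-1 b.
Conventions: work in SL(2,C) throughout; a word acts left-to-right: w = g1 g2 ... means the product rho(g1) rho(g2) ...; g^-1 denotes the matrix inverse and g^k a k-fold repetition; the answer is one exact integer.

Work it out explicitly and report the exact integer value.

rho(a^-1) = [[34, 13], [-21, -8]]
... * rho(b^-1) = [[-2, 1], [-7, 3]]  ->  [[-159, 73], [98, -45]]
... * rho(a^-1) = [[34, 13], [-21, -8]]  ->  [[-6939, -2651], [4277, 1634]]
... * rho(b) = [[3, -1], [7, -2]]  ->  [[-39374, 12241], [24269, -7545]]
... * rho(a^-1) = [[34, 13], [-21, -8]]  ->  [[-1595777, -609790], [983591, 375857]]
... * rho(c^-1) = [[2, -1], [-5, 3]]  ->  [[-142604, -233593], [87897, 143980]]
... * rho(a^-1) = [[34, 13], [-21, -8]]  ->  [[56917, 14892], [-35082, -9179]]
... * rho(b^-1) = [[-2, 1], [-7, 3]]  ->  [[-218078, 101593], [134417, -62619]]
... * rho(b^-1) = [[-2, 1], [-7, 3]]  ->  [[-274995, 86701], [169499, -53440]]
... * rho(a) = [[-8, -13], [21, 34]]  ->  [[4020681, 6522769], [-2478232, -4020447]]
... * rho(a) = [[-8, -13], [21, 34]]  ->  [[104812701, 169505293], [-64603531, -104478182]]
... * rho(c^-1) = [[2, -1], [-5, 3]]  ->  [[-637901063, 403703178], [393183848, -248831015]]
... * rho(b) = [[3, -1], [7, -2]]  ->  [[912219057, -169505293], [-562265561, 104478182]]
tr = 912219057 + 104478182 = 1016697239

1016697239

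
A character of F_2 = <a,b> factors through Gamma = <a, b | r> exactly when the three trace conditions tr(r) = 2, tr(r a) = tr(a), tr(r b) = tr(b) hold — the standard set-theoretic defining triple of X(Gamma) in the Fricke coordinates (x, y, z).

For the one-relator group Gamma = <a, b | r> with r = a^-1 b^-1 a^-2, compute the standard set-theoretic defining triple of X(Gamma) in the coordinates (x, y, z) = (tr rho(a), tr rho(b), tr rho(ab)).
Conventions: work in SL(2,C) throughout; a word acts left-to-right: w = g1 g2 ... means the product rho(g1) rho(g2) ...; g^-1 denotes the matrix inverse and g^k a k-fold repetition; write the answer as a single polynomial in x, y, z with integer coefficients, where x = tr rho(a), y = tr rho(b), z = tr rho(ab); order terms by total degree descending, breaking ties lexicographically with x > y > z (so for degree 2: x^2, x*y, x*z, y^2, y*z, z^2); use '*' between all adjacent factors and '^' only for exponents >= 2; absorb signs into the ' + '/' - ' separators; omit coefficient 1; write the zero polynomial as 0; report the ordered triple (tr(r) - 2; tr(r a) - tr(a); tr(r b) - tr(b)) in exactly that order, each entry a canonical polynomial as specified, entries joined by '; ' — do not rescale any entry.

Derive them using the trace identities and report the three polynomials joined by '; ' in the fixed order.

trace(b^-1) = trace(b) = y
trace(b^-1 a) = trace(a) trace(b) - trace(a b)   [inverse elimination on b] = x*y - z
and trace(b^-1 a^-1) = trace(b^-1) trace(a) - trace(b^-1 a)   [inverse elimination on a] = z
next, trace(b^-1 a^-2) = trace(b^-1 a^-1) trace(a) - trace(b^-1)   [inverse elimination on a] = x*z - y
trace(a^-1 b^-1 a^-2) = trace(b^-1 a^-2) trace(a) - trace(b^-1 a^-1)   [inverse elimination on a] = x^2*z - x*y - z
trace(b a b) = trace(b) trace(a b) - trace(a) = y*z - x
trace(b a b a) = trace(b a) trace(b a) - trace(1)   [split at repeated b] = z^2 - 2
next, trace(a^-1 b a b) = trace(b a b) trace(a) - trace(b a b a) = x*y*z - x^2 - z^2 + 2
trace(b^-1 a^-1 b a) = trace(a^-1 b a) trace(b) - trace(a^-1 b a b) = -x*y*z + x^2 + y^2 + z^2 - 2
trace(a^-1 b a^-1 b^-1) = trace(b^-1 a^-1 b) trace(a) - trace(b^-1 a^-1 b a) = x*y*z - y^2 - z^2 + 2
trace(a^-1 b^-1 a^-2 b) = trace(a^-1 b a^-1 b^-1) trace(a) - trace(a^-1 b a^-1 b^-1 a) = x^2*y*z - x*y^2 - x*z^2 + x
assemble the triple (trace(r) - 2; trace(r a) - x; trace(r b) - y)

x^2*z - x*y - z - 2; x*z - x - y; x^2*y*z - x*y^2 - x*z^2 + x - y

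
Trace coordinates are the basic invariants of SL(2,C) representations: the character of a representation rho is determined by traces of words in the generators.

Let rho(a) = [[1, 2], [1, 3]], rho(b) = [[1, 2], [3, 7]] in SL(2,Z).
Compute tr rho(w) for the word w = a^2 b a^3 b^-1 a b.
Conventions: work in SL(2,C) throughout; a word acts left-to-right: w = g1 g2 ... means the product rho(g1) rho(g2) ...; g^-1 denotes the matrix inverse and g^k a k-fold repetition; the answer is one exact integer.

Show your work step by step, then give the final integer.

rho(a) = [[1, 2], [1, 3]]
... * rho(a) = [[1, 2], [1, 3]]  ->  [[3, 8], [4, 11]]
... * rho(b) = [[1, 2], [3, 7]]  ->  [[27, 62], [37, 85]]
... * rho(a) = [[1, 2], [1, 3]]  ->  [[89, 240], [122, 329]]
... * rho(a) = [[1, 2], [1, 3]]  ->  [[329, 898], [451, 1231]]
... * rho(a) = [[1, 2], [1, 3]]  ->  [[1227, 3352], [1682, 4595]]
... * rho(b^-1) = [[7, -2], [-3, 1]]  ->  [[-1467, 898], [-2011, 1231]]
... * rho(a) = [[1, 2], [1, 3]]  ->  [[-569, -240], [-780, -329]]
... * rho(b) = [[1, 2], [3, 7]]  ->  [[-1289, -2818], [-1767, -3863]]
tr = -1289 + -3863 = -5152

-5152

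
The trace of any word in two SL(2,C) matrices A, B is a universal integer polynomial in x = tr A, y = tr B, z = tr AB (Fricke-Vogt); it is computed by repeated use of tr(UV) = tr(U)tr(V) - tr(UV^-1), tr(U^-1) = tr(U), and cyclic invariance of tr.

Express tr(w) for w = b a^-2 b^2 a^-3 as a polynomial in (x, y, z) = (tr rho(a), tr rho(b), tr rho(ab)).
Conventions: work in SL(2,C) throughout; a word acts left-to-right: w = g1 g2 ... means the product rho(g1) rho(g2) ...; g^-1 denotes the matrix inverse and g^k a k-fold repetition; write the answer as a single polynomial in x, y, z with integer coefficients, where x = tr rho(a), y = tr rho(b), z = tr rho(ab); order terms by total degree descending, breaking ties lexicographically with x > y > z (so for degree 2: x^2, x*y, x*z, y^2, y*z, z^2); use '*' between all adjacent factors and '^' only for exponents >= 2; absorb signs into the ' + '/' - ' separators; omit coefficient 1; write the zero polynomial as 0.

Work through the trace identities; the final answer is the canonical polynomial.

x^5*y^3 - 2*x^4*y^2*z - x^5*y - 3*x^3*y^3 + x^3*y*z^2 + x^4*z + 4*x^2*y^2*z + 4*x^3*y + 2*x*y^3 - x*y*z^2 - 3*x^2*z - y^2*z - 4*x*y + z

trace(b^2) = trace(b) trace(b) - trace(1) = y^2 - 2
trace(b^3) = trace(b) trace(b^2) - trace(b) = y^3 - 3*y
trace(b a b) = trace(b) trace(a b) - trace(a) = y*z - x
trace(b^3 a) = trace(b) trace(b a b) - trace(b a) = y^2*z - x*y - z
trace(b a^-1 b^2) = trace(b^3) trace(a) - trace(b^3 a) = x*y^3 - y^2*z - 2*x*y + z
trace(a b a b) = trace(b a) trace(b a) - trace(1) = z^2 - 2
trace(a b a) = trace(a) trace(b a) - trace(b) = x*z - y
trace(b^2 a b a) = trace(b) trace(a b a b) - trace(a b a) = y*z^2 - x*z - y
trace(b a^-1 b^2 a) = trace(b^2 a b) trace(a) - trace(b^2 a b a) = x*y^2*z - x^2*y - y*z^2 + y
trace(a^-1 b a^-1 b^2) = trace(b a^-1 b^2) trace(a) - trace(b a^-1 b^2 a) = x^2*y^3 - 2*x*y^2*z - x^2*y + y*z^2 + x*z - y
trace(a^-1 b a^-1 b^2 a^-1) = trace(a^-1 b a^-1 b^2) trace(a) - trace(a^-1 b a^-1 b^2 a) = x^3*y^3 - 2*x^2*y^2*z - x^3*y - x*y^3 + x*y*z^2 + x^2*z + y^2*z + x*y - z
trace(b^2 a^-3 b a^-1) = trace(a^-1 b a^-1 b^2 a^-1) trace(a) - trace(a^-1 b a^-1 b^2) = x^4*y^3 - 2*x^3*y^2*z - x^4*y - 2*x^2*y^3 + x^2*y*z^2 + x^3*z + 3*x*y^2*z + 2*x^2*y - y*z^2 - 2*x*z + y
trace(b^3 a^-2) = trace(a^-1 b^3) trace(a) - trace(a^-1 b^3 a) = x^2*y^3 - x*y^2*z - 2*x^2*y - y^3 + x*z + 3*y
trace(b^2 a^-3 b) = trace(b^3 a^-2) trace(a) - trace(b^3 a^-1) = x^3*y^3 - x^2*y^2*z - 2*x^3*y - 2*x*y^3 + x^2*z + y^2*z + 5*x*y - z
trace(b a^-2 b^2 a^-3) = trace(b^2 a^-3 b a^-1) trace(a) - trace(b^2 a^-3 b) = x^5*y^3 - 2*x^4*y^2*z - x^5*y - 3*x^3*y^3 + x^3*y*z^2 + x^4*z + 4*x^2*y^2*z + 4*x^3*y + 2*x*y^3 - x*y*z^2 - 3*x^2*z - y^2*z - 4*x*y + z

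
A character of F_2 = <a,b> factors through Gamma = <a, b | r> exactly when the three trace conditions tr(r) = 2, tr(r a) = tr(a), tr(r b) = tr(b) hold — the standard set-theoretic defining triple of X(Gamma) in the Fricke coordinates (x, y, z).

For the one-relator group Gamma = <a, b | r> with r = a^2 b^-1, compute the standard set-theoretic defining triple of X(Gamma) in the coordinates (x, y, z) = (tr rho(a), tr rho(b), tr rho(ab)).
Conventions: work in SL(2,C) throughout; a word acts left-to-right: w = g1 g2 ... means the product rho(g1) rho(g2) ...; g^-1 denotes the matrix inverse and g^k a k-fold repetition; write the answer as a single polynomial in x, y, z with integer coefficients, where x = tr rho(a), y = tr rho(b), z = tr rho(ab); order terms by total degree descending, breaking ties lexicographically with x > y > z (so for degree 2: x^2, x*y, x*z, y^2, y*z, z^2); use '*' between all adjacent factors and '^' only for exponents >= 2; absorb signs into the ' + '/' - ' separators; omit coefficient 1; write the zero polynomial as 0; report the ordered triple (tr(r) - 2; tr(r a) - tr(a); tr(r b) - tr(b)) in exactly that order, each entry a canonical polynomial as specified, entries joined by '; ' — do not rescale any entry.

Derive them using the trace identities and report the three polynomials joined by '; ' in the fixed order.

next, tr(a^2) = tr(a) * tr(a) - tr(1)   [square of a] = x^2 - 2
next, tr(a^2 b) = tr(a) * tr(b a) - tr(b)   [square of a] = x*z - y
next, tr(a^2 b^-1) = tr(a^2) * tr(b) - tr(a^2 b)   [inverse elimination on b] = x^2*y - x*z - y
and tr(a^3) = tr(a) * tr(a^2) - tr(a)  (reduce the a square) = x^3 - 3*x
tr(a^3 b) = tr(a) * tr(a b a) - tr(a b)  (reduce the a square) = x^2*z - x*y - z
tr(a^2 b^-1 a) = tr(a^3) * tr(b) - tr(a^3 b)  (eliminate b^-1) = x^3*y - x^2*z - 2*x*y + z
assemble the triple (tr(r) - 2; tr(r a) - x; tr(r b) - y)

x^2*y - x*z - y - 2; x^3*y - x^2*z - 2*x*y - x + z; x^2 - y - 2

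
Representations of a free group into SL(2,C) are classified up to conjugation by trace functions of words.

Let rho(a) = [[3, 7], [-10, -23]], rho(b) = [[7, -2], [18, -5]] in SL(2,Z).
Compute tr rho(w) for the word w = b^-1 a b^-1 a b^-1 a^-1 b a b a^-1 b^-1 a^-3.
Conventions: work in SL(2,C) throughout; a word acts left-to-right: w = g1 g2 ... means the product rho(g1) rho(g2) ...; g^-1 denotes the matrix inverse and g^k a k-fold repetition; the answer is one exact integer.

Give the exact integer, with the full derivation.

-301474845143117886

rho(b^-1) = [[-5, 2], [-18, 7]]
... * rho(a) = [[3, 7], [-10, -23]]  ->  [[-35, -81], [-124, -287]]
... * rho(b^-1) = [[-5, 2], [-18, 7]]  ->  [[1633, -637], [5786, -2257]]
... * rho(a) = [[3, 7], [-10, -23]]  ->  [[11269, 26082], [39928, 92413]]
... * rho(b^-1) = [[-5, 2], [-18, 7]]  ->  [[-525821, 205112], [-1863074, 726747]]
... * rho(a^-1) = [[-23, -7], [10, 3]]  ->  [[14145003, 4296083], [50118172, 15221759]]
... * rho(b) = [[7, -2], [18, -5]]  ->  [[176344515, -49770421], [624818866, -176345139]]
... * rho(a) = [[3, 7], [-10, -23]]  ->  [[1026737755, 2379131288], [3637907988, 8429670259]]
... * rho(b) = [[7, -2], [18, -5]]  ->  [[50011527469, -13949131950], [177199420578, -49424167271]]
... * rho(a^-1) = [[-23, -7], [10, 3]]  ->  [[-1289756451287, -391928088133], [-4569828346004, -1388668445859]]
... * rho(b^-1) = [[-5, 2], [-18, 7]]  ->  [[13503487842829, -5323009519505], [47845173755482, -18860335813021]]
... * rho(a^-1) = [[-23, -7], [10, 3]]  ->  [[-363810315580117, -110493443458318], [-1289042354506296, -391497223727437]]
... * rho(a^-1) = [[-23, -7], [10, 3]]  ->  [[7262702823759511, 2215191878685865], [25733001916370438, 7848804810361761]]
... * rho(a^-1) = [[-23, -7], [10, 3]]  ->  [[-144890246159610103, -44193344130258982], [-513370995972902464, -156584598983507783]]
tr = -144890246159610103 + -156584598983507783 = -301474845143117886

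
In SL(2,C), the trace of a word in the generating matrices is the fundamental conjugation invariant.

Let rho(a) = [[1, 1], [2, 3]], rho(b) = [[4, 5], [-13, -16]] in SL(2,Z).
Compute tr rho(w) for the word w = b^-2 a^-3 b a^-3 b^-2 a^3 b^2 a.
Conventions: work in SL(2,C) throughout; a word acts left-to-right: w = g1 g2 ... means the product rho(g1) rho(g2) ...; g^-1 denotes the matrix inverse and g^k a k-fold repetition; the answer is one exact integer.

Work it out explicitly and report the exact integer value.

rho(b^-1) = [[-16, -5], [13, 4]]
... * rho(b^-1) = [[-16, -5], [13, 4]]  ->  [[191, 60], [-156, -49]]
... * rho(a^-1) = [[3, -1], [-2, 1]]  ->  [[453, -131], [-370, 107]]
... * rho(a^-1) = [[3, -1], [-2, 1]]  ->  [[1621, -584], [-1324, 477]]
... * rho(a^-1) = [[3, -1], [-2, 1]]  ->  [[6031, -2205], [-4926, 1801]]
... * rho(b) = [[4, 5], [-13, -16]]  ->  [[52789, 65435], [-43117, -53446]]
... * rho(a^-1) = [[3, -1], [-2, 1]]  ->  [[27497, 12646], [-22459, -10329]]
... * rho(a^-1) = [[3, -1], [-2, 1]]  ->  [[57199, -14851], [-46719, 12130]]
... * rho(a^-1) = [[3, -1], [-2, 1]]  ->  [[201299, -72050], [-164417, 58849]]
... * rho(b^-1) = [[-16, -5], [13, 4]]  ->  [[-4157434, -1294695], [3395709, 1057481]]
... * rho(b^-1) = [[-16, -5], [13, 4]]  ->  [[49687909, 15608390], [-40584091, -12748621]]
... * rho(a) = [[1, 1], [2, 3]]  ->  [[80904689, 96513079], [-66081333, -78829954]]
... * rho(a) = [[1, 1], [2, 3]]  ->  [[273930847, 370443926], [-223741241, -302571195]]
... * rho(a) = [[1, 1], [2, 3]]  ->  [[1014818699, 1385262625], [-828883631, -1131454826]]
... * rho(b) = [[4, 5], [-13, -16]]  ->  [[-13949139329, -17090108505], [11393378214, 13958859061]]
... * rho(b) = [[4, 5], [-13, -16]]  ->  [[166374853249, 203696039435], [-135891654937, -166374853906]]
... * rho(a) = [[1, 1], [2, 3]]  ->  [[573766932119, 777462971554], [-468641362749, -635016216655]]
tr = 573766932119 + -635016216655 = -61249284536

-61249284536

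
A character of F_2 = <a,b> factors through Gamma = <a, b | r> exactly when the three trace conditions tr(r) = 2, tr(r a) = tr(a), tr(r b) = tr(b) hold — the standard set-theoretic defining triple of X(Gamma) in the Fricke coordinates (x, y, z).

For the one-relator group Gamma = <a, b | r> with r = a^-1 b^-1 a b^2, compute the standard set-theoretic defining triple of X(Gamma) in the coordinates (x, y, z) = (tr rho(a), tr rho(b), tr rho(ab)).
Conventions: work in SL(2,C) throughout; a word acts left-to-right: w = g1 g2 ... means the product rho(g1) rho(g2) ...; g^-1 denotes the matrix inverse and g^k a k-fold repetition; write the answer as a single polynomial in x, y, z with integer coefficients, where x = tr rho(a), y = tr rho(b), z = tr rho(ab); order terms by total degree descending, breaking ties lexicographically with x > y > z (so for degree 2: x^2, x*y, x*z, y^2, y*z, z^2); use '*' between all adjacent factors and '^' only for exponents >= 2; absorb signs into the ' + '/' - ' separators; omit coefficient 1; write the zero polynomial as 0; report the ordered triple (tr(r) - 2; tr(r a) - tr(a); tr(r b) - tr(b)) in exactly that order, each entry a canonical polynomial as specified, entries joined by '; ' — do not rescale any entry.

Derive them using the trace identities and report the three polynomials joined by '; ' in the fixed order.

-x*y^2*z + x^2*y + y^3 + y*z^2 - 3*y - 2; -x + z; -x*y^3*z + x^2*y^2 + y^4 + y^2*z^2 + x*y*z - x^2 - 4*y^2 - z^2 - y + 2

trace(b^2) = trace(b)*trace(b) - trace(1)   [square of b] = y^2 - 2
trace(a b^2) = trace(b)*trace(a b) - trace(a)   [square of b] = y*z - x
trace(b a b^2) = trace(b)*trace(a b^2) - trace(a b)   [square of b] = y^2*z - x*y - z
trace(a b a b) = trace(a b)*trace(a b) - trace(1)   [split at a repeated a] = z^2 - 2
trace(a b a) = trace(a)*trace(b a) - trace(b)   [square of a] = x*z - y
trace(b a b^2 a) = trace(b)*trace(a b a b) - trace(a b a)   [square of b] = y*z^2 - x*z - y
trace(a b^2 a^-1 b) = trace(b a b^2)*trace(a) - trace(b a b^2 a)   [inverse elimination on a] = x*y^2*z - x^2*y - y*z^2 + y
trace(a^-1 b^-1 a b^2) = trace(a b^2 a^-1)*trace(b) - trace(a b^2 a^-1 b)   [inverse elimination on b] = -x*y^2*z + x^2*y + y^3 + y*z^2 - 3*y
trace(a^2 b^2) = trace(a)*trace(b^2 a) - trace(b^2)   [square of a] = x*y*z - x^2 - y^2 + 2
trace(a b^3 a) = trace(b)*trace(a^2 b^2) - trace(a^2 b)   [square of b] = x*y^2*z - x^2*y - y^3 - x*z + 3*y
trace(a b^3 a b) = trace(b)*trace(b a b a b) - trace(b a b a)   [square of b] = y^2*z^2 - x*y*z - y^2 - z^2 + 2
trace(b^-1 a b^3 a) = trace(a b^3 a)*trace(b) - trace(a b^3 a b)   [inverse elimination on b] = x*y^3*z - x^2*y^2 - y^4 - y^2*z^2 + 4*y^2 + z^2 - 2
trace(a^-1 b^-1 a b^3) = trace(b^-1 a b^3)*trace(a) - trace(b^-1 a b^3 a)   [inverse elimination on a] = -x*y^3*z + x^2*y^2 + y^4 + y^2*z^2 + x*y*z - x^2 - 4*y^2 - z^2 + 2
assemble the triple (trace(r) - 2; trace(r a) - x; trace(r b) - y)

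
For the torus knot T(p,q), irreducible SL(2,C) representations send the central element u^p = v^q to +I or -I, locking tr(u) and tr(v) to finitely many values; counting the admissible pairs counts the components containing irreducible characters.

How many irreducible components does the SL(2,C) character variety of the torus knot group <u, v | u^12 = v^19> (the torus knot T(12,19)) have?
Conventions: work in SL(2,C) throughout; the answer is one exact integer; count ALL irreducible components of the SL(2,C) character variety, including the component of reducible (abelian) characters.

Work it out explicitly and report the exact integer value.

For T(12,19): irreducibility forces the central element u^12 = v^19 to one of +I, -I.
This locks tr(u) to 2*cos(pi*alpha/12), alpha in 1..11, and tr(v) to 2*cos(pi*beta/19), beta in 1..18, on each component of irreducible characters.
Consistency of u^12 = (-1)^alpha I with v^19 = (-1)^beta I forces alpha = beta (mod 2).
Counting: 6 odd alphas x 9 odd betas + 5 even alphas x 9 even betas = 54 + 45 = 99.
Total: 99 irreducible-character components + 1 reducible (abelian) component = 100.

100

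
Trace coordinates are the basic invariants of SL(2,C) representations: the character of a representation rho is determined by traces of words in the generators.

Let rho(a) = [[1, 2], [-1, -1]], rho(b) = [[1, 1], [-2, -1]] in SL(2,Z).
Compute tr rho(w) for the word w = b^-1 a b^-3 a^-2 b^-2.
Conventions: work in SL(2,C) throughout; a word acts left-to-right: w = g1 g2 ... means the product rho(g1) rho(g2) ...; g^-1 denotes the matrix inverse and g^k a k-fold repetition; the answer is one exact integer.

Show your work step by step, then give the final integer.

0

rho(b^-1) = [[-1, -1], [2, 1]]
... * rho(a) = [[1, 2], [-1, -1]]  ->  [[0, -1], [1, 3]]
... * rho(b^-1) = [[-1, -1], [2, 1]]  ->  [[-2, -1], [5, 2]]
... * rho(b^-1) = [[-1, -1], [2, 1]]  ->  [[0, 1], [-1, -3]]
... * rho(b^-1) = [[-1, -1], [2, 1]]  ->  [[2, 1], [-5, -2]]
... * rho(a^-1) = [[-1, -2], [1, 1]]  ->  [[-1, -3], [3, 8]]
... * rho(a^-1) = [[-1, -2], [1, 1]]  ->  [[-2, -1], [5, 2]]
... * rho(b^-1) = [[-1, -1], [2, 1]]  ->  [[0, 1], [-1, -3]]
... * rho(b^-1) = [[-1, -1], [2, 1]]  ->  [[2, 1], [-5, -2]]
tr = 2 + -2 = 0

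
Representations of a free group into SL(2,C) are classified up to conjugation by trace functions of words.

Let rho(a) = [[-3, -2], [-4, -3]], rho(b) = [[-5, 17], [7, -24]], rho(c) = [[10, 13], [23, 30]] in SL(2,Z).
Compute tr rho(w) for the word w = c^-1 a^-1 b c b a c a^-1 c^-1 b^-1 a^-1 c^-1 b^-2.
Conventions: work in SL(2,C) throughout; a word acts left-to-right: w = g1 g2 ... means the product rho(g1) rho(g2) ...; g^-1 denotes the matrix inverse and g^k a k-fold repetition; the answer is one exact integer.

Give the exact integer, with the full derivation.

rho(c^-1) = [[30, -13], [-23, 10]]
... * rho(a^-1) = [[-3, 2], [4, -3]]  ->  [[-142, 99], [109, -76]]
... * rho(b) = [[-5, 17], [7, -24]]  ->  [[1403, -4790], [-1077, 3677]]
... * rho(c) = [[10, 13], [23, 30]]  ->  [[-96140, -125461], [73801, 96309]]
... * rho(b) = [[-5, 17], [7, -24]]  ->  [[-397527, 1376684], [305158, -1056799]]
... * rho(a) = [[-3, -2], [-4, -3]]  ->  [[-4314155, -3334998], [3311722, 2560081]]
... * rho(c) = [[10, 13], [23, 30]]  ->  [[-119846504, -156133955], [91999083, 119854816]]
... * rho(a^-1) = [[-3, 2], [4, -3]]  ->  [[-264996308, 228708857], [203422015, -175566282]]
... * rho(c^-1) = [[30, -13], [-23, 10]]  ->  [[-13210192951, 5732040574], [10140684936, -4400149015]]
... * rho(b^-1) = [[-24, -17], [-7, -5]]  ->  [[276920346806, 195913077297], [-212575395359, -150390898837]]
... * rho(a^-1) = [[-3, 2], [4, -3]]  ->  [[-47108731230, -33898538279], [36162590729, 26021905793]]
... * rho(c^-1) = [[30, -13], [-23, 10]]  ->  [[-633595556483, 273428123200], [486373888631, -209894621547]]
... * rho(b^-1) = [[-24, -17], [-7, -5]]  ->  [[13292296493192, 9403983844211], [-10203710976315, -7218882998992]]
... * rho(b^-1) = [[-24, -17], [-7, -5]]  ->  [[-384843002746085, -272988959605319], [295421244424504, 209557501592315]]
tr = -384843002746085 + 209557501592315 = -175285501153770

-175285501153770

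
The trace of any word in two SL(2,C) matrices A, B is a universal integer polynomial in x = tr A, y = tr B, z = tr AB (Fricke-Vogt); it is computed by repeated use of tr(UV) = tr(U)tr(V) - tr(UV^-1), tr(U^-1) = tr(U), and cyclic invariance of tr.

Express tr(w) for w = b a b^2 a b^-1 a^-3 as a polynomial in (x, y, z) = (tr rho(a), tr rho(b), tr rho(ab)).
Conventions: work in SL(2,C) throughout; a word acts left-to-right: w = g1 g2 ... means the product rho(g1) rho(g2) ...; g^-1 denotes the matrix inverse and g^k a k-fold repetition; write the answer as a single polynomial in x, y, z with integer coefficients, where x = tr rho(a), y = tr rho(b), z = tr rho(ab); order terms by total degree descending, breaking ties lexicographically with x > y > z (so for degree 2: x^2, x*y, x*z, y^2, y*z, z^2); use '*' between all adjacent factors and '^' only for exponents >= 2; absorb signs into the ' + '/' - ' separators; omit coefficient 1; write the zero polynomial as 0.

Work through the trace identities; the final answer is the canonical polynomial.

tr(a b^2) = tr(b) tr(a b) - tr(a)  (reduce the b square) = y*z - x
next, tr(b a b^2) = tr(b) tr(a b^2) - tr(a b)  (reduce the b square) = y^2*z - x*y - z
next, tr(a b a b) = tr(b a) tr(b a) - tr(1)  (split on b) = z^2 - 2
and tr(a b a) = tr(a) tr(b a) - tr(b)  (reduce the a square) = x*z - y
tr(a b^2 a b) = tr(b) tr(a b a b) - tr(a b a)  (reduce the b square) = y*z^2 - x*z - y
and tr(b^2) = tr(b) tr(b) - tr(1)  (reduce the b square) = y^2 - 2
tr(a b^2 a) = tr(a) tr(b^2 a) - tr(b^2)  (reduce the a square) = x*y*z - x^2 - y^2 + 2
tr(b a b^2 a b) = tr(b) tr(a b^2 a b) - tr(a b^2 a)  (reduce the b square) = y^2*z^2 - 2*x*y*z + x^2 - 2
tr(a b a b a b) = tr(a b) tr(a b a b) - tr(a^-1 b^-1)  (split on a) = z^3 - 3*z
tr(a b a b a) = tr(a) tr(b a b a) - tr(b a b)  (reduce the a square) = x*z^2 - y*z - x
and tr(b a b^2 a b a) = tr(b) tr(a b a b a b) - tr(a b a b a)  (reduce the b square) = y*z^3 - x*z^2 - 2*y*z + x
tr(a^-1 b a b^2 a b) = tr(b a b^2 a b) tr(a) - tr(b a b^2 a b a)  (eliminate a^-1) = x*y^2*z^2 - 2*x^2*y*z - y*z^3 + x^3 + x*z^2 + 2*y*z - 3*x
and tr(a^-1 b a b^2 a b^-1) = tr(a^-1 b a b^2 a) tr(b) - tr(a^-1 b a b^2 a b)  (eliminate b^-1) = -x*y^2*z^2 + 2*x^2*y*z + y^3*z + y*z^3 - x^3 - x*y^2 - x*z^2 - 3*y*z + 3*x
next, tr(a^-1 b a b^2 a b^-1 a^-1) = tr(a^-1 b a b^2 a b^-1) tr(a) - tr(a^-1 b a b^2 a b^-1 a)  (eliminate a^-1) = -x^2*y^2*z^2 + 2*x^3*y*z + x*y^3*z + x*y*z^3 - x^4 - x^2*y^2 - x^2*z^2 - 4*x*y*z + 4*x^2 + y^2 - 2
tr(b a b^2 a b^-1 a^-3) = tr(a^-1 b a b^2 a b^-1 a^-1) tr(a) - tr(a^-1 b a b^2 a b^-1)  (eliminate a^-1) = -x^3*y^2*z^2 + 2*x^4*y*z + x^2*y^3*z + x^2*y*z^3 - x^5 - x^3*y^2 - x^3*z^2 + x*y^2*z^2 - 6*x^2*y*z - y^3*z - y*z^3 + 5*x^3 + 2*x*y^2 + x*z^2 + 3*y*z - 5*x

-x^3*y^2*z^2 + 2*x^4*y*z + x^2*y^3*z + x^2*y*z^3 - x^5 - x^3*y^2 - x^3*z^2 + x*y^2*z^2 - 6*x^2*y*z - y^3*z - y*z^3 + 5*x^3 + 2*x*y^2 + x*z^2 + 3*y*z - 5*x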